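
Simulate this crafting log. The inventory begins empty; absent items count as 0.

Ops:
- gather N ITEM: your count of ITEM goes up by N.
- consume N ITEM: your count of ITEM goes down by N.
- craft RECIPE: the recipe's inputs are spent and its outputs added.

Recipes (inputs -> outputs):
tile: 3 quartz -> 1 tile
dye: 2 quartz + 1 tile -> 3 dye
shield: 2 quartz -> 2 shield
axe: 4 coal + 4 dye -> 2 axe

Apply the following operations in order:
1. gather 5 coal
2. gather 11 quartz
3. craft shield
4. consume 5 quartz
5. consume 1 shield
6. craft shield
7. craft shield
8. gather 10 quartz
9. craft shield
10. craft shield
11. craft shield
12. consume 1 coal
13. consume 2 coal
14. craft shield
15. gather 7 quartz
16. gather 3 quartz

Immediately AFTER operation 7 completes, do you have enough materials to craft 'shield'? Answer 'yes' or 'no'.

Answer: no

Derivation:
After 1 (gather 5 coal): coal=5
After 2 (gather 11 quartz): coal=5 quartz=11
After 3 (craft shield): coal=5 quartz=9 shield=2
After 4 (consume 5 quartz): coal=5 quartz=4 shield=2
After 5 (consume 1 shield): coal=5 quartz=4 shield=1
After 6 (craft shield): coal=5 quartz=2 shield=3
After 7 (craft shield): coal=5 shield=5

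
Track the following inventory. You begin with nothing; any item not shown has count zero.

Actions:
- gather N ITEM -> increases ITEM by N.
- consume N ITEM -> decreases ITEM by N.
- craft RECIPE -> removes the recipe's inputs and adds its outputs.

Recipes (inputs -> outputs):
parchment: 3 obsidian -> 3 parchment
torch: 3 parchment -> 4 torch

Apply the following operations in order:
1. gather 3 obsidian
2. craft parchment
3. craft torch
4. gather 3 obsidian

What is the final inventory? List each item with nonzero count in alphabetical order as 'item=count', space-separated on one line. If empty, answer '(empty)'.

After 1 (gather 3 obsidian): obsidian=3
After 2 (craft parchment): parchment=3
After 3 (craft torch): torch=4
After 4 (gather 3 obsidian): obsidian=3 torch=4

Answer: obsidian=3 torch=4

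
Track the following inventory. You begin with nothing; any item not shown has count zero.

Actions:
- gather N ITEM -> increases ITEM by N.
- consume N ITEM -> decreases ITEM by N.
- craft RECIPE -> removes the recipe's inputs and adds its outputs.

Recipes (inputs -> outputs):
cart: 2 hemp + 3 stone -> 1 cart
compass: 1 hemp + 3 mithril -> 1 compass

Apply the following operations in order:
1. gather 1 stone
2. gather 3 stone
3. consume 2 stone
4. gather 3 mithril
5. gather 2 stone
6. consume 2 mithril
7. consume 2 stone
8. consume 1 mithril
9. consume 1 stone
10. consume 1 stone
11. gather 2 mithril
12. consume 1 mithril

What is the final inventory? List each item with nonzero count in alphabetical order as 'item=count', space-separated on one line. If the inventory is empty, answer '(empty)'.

Answer: mithril=1

Derivation:
After 1 (gather 1 stone): stone=1
After 2 (gather 3 stone): stone=4
After 3 (consume 2 stone): stone=2
After 4 (gather 3 mithril): mithril=3 stone=2
After 5 (gather 2 stone): mithril=3 stone=4
After 6 (consume 2 mithril): mithril=1 stone=4
After 7 (consume 2 stone): mithril=1 stone=2
After 8 (consume 1 mithril): stone=2
After 9 (consume 1 stone): stone=1
After 10 (consume 1 stone): (empty)
After 11 (gather 2 mithril): mithril=2
After 12 (consume 1 mithril): mithril=1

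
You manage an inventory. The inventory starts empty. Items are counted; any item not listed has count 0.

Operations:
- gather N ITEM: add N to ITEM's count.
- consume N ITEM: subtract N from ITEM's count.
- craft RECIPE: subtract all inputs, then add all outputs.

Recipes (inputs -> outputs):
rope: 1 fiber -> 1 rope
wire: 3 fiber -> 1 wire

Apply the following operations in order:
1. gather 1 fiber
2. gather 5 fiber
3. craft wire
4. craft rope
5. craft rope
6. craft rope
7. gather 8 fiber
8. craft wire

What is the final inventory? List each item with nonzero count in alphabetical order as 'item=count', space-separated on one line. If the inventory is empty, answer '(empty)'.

Answer: fiber=5 rope=3 wire=2

Derivation:
After 1 (gather 1 fiber): fiber=1
After 2 (gather 5 fiber): fiber=6
After 3 (craft wire): fiber=3 wire=1
After 4 (craft rope): fiber=2 rope=1 wire=1
After 5 (craft rope): fiber=1 rope=2 wire=1
After 6 (craft rope): rope=3 wire=1
After 7 (gather 8 fiber): fiber=8 rope=3 wire=1
After 8 (craft wire): fiber=5 rope=3 wire=2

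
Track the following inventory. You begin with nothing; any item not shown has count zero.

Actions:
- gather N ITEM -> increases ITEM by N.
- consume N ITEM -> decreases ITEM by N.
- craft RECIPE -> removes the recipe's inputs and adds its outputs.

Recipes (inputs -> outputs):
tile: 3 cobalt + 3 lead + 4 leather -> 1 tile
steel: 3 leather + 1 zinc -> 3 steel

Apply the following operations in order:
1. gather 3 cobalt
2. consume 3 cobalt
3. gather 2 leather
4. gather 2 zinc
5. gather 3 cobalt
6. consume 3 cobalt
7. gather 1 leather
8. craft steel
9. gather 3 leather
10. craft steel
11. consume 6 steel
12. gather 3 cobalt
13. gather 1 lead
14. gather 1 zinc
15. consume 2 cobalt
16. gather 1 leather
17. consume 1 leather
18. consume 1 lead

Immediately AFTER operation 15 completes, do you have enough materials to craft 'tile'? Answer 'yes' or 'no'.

Answer: no

Derivation:
After 1 (gather 3 cobalt): cobalt=3
After 2 (consume 3 cobalt): (empty)
After 3 (gather 2 leather): leather=2
After 4 (gather 2 zinc): leather=2 zinc=2
After 5 (gather 3 cobalt): cobalt=3 leather=2 zinc=2
After 6 (consume 3 cobalt): leather=2 zinc=2
After 7 (gather 1 leather): leather=3 zinc=2
After 8 (craft steel): steel=3 zinc=1
After 9 (gather 3 leather): leather=3 steel=3 zinc=1
After 10 (craft steel): steel=6
After 11 (consume 6 steel): (empty)
After 12 (gather 3 cobalt): cobalt=3
After 13 (gather 1 lead): cobalt=3 lead=1
After 14 (gather 1 zinc): cobalt=3 lead=1 zinc=1
After 15 (consume 2 cobalt): cobalt=1 lead=1 zinc=1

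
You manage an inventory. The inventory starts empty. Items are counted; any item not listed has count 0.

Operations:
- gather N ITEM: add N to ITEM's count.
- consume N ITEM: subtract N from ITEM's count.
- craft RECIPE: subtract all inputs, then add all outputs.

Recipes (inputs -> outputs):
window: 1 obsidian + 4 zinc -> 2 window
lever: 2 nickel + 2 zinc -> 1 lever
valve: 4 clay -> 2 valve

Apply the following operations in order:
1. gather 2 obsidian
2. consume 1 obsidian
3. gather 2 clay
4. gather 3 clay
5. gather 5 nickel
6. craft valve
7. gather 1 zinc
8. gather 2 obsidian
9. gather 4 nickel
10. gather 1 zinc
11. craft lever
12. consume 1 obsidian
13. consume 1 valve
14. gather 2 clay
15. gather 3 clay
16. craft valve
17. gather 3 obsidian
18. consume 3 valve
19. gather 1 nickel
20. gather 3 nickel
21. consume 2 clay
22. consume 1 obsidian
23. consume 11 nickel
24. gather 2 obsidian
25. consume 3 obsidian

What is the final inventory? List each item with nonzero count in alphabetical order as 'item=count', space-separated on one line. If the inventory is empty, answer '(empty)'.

After 1 (gather 2 obsidian): obsidian=2
After 2 (consume 1 obsidian): obsidian=1
After 3 (gather 2 clay): clay=2 obsidian=1
After 4 (gather 3 clay): clay=5 obsidian=1
After 5 (gather 5 nickel): clay=5 nickel=5 obsidian=1
After 6 (craft valve): clay=1 nickel=5 obsidian=1 valve=2
After 7 (gather 1 zinc): clay=1 nickel=5 obsidian=1 valve=2 zinc=1
After 8 (gather 2 obsidian): clay=1 nickel=5 obsidian=3 valve=2 zinc=1
After 9 (gather 4 nickel): clay=1 nickel=9 obsidian=3 valve=2 zinc=1
After 10 (gather 1 zinc): clay=1 nickel=9 obsidian=3 valve=2 zinc=2
After 11 (craft lever): clay=1 lever=1 nickel=7 obsidian=3 valve=2
After 12 (consume 1 obsidian): clay=1 lever=1 nickel=7 obsidian=2 valve=2
After 13 (consume 1 valve): clay=1 lever=1 nickel=7 obsidian=2 valve=1
After 14 (gather 2 clay): clay=3 lever=1 nickel=7 obsidian=2 valve=1
After 15 (gather 3 clay): clay=6 lever=1 nickel=7 obsidian=2 valve=1
After 16 (craft valve): clay=2 lever=1 nickel=7 obsidian=2 valve=3
After 17 (gather 3 obsidian): clay=2 lever=1 nickel=7 obsidian=5 valve=3
After 18 (consume 3 valve): clay=2 lever=1 nickel=7 obsidian=5
After 19 (gather 1 nickel): clay=2 lever=1 nickel=8 obsidian=5
After 20 (gather 3 nickel): clay=2 lever=1 nickel=11 obsidian=5
After 21 (consume 2 clay): lever=1 nickel=11 obsidian=5
After 22 (consume 1 obsidian): lever=1 nickel=11 obsidian=4
After 23 (consume 11 nickel): lever=1 obsidian=4
After 24 (gather 2 obsidian): lever=1 obsidian=6
After 25 (consume 3 obsidian): lever=1 obsidian=3

Answer: lever=1 obsidian=3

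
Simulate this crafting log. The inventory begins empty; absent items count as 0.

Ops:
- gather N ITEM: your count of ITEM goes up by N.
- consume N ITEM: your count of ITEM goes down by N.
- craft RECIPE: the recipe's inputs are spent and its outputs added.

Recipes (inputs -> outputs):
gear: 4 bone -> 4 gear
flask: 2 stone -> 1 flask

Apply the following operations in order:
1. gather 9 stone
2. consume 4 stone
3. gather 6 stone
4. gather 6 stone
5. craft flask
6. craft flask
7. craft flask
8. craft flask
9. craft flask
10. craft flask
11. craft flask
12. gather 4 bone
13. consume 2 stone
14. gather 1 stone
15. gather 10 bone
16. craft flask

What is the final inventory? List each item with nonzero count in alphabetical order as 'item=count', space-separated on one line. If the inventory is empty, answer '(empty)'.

Answer: bone=14 flask=8

Derivation:
After 1 (gather 9 stone): stone=9
After 2 (consume 4 stone): stone=5
After 3 (gather 6 stone): stone=11
After 4 (gather 6 stone): stone=17
After 5 (craft flask): flask=1 stone=15
After 6 (craft flask): flask=2 stone=13
After 7 (craft flask): flask=3 stone=11
After 8 (craft flask): flask=4 stone=9
After 9 (craft flask): flask=5 stone=7
After 10 (craft flask): flask=6 stone=5
After 11 (craft flask): flask=7 stone=3
After 12 (gather 4 bone): bone=4 flask=7 stone=3
After 13 (consume 2 stone): bone=4 flask=7 stone=1
After 14 (gather 1 stone): bone=4 flask=7 stone=2
After 15 (gather 10 bone): bone=14 flask=7 stone=2
After 16 (craft flask): bone=14 flask=8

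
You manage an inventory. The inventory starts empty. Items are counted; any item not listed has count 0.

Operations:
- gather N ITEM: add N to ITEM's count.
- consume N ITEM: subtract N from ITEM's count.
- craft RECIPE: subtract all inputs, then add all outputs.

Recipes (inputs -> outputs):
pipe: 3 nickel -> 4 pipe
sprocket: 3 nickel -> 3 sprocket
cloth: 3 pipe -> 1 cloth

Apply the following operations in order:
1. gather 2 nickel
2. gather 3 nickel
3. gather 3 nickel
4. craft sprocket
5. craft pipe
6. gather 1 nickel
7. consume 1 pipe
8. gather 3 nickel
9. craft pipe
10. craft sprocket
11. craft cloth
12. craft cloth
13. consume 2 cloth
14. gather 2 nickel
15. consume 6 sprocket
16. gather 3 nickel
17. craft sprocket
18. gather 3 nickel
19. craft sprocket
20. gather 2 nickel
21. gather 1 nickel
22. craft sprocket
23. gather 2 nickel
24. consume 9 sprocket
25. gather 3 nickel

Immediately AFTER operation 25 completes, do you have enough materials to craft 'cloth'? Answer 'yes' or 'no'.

Answer: no

Derivation:
After 1 (gather 2 nickel): nickel=2
After 2 (gather 3 nickel): nickel=5
After 3 (gather 3 nickel): nickel=8
After 4 (craft sprocket): nickel=5 sprocket=3
After 5 (craft pipe): nickel=2 pipe=4 sprocket=3
After 6 (gather 1 nickel): nickel=3 pipe=4 sprocket=3
After 7 (consume 1 pipe): nickel=3 pipe=3 sprocket=3
After 8 (gather 3 nickel): nickel=6 pipe=3 sprocket=3
After 9 (craft pipe): nickel=3 pipe=7 sprocket=3
After 10 (craft sprocket): pipe=7 sprocket=6
After 11 (craft cloth): cloth=1 pipe=4 sprocket=6
After 12 (craft cloth): cloth=2 pipe=1 sprocket=6
After 13 (consume 2 cloth): pipe=1 sprocket=6
After 14 (gather 2 nickel): nickel=2 pipe=1 sprocket=6
After 15 (consume 6 sprocket): nickel=2 pipe=1
After 16 (gather 3 nickel): nickel=5 pipe=1
After 17 (craft sprocket): nickel=2 pipe=1 sprocket=3
After 18 (gather 3 nickel): nickel=5 pipe=1 sprocket=3
After 19 (craft sprocket): nickel=2 pipe=1 sprocket=6
After 20 (gather 2 nickel): nickel=4 pipe=1 sprocket=6
After 21 (gather 1 nickel): nickel=5 pipe=1 sprocket=6
After 22 (craft sprocket): nickel=2 pipe=1 sprocket=9
After 23 (gather 2 nickel): nickel=4 pipe=1 sprocket=9
After 24 (consume 9 sprocket): nickel=4 pipe=1
After 25 (gather 3 nickel): nickel=7 pipe=1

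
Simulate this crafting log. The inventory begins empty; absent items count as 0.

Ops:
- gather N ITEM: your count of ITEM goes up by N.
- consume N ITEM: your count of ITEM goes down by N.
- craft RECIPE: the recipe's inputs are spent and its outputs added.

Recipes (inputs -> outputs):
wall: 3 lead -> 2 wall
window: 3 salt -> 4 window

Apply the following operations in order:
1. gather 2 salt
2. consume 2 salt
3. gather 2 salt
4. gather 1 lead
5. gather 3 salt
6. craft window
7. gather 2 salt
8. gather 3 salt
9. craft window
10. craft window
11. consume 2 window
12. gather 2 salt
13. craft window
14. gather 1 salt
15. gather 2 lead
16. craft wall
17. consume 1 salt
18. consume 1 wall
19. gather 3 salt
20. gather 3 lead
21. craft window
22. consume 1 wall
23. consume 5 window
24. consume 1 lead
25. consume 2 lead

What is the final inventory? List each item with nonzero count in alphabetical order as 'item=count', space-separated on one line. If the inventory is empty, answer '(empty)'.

After 1 (gather 2 salt): salt=2
After 2 (consume 2 salt): (empty)
After 3 (gather 2 salt): salt=2
After 4 (gather 1 lead): lead=1 salt=2
After 5 (gather 3 salt): lead=1 salt=5
After 6 (craft window): lead=1 salt=2 window=4
After 7 (gather 2 salt): lead=1 salt=4 window=4
After 8 (gather 3 salt): lead=1 salt=7 window=4
After 9 (craft window): lead=1 salt=4 window=8
After 10 (craft window): lead=1 salt=1 window=12
After 11 (consume 2 window): lead=1 salt=1 window=10
After 12 (gather 2 salt): lead=1 salt=3 window=10
After 13 (craft window): lead=1 window=14
After 14 (gather 1 salt): lead=1 salt=1 window=14
After 15 (gather 2 lead): lead=3 salt=1 window=14
After 16 (craft wall): salt=1 wall=2 window=14
After 17 (consume 1 salt): wall=2 window=14
After 18 (consume 1 wall): wall=1 window=14
After 19 (gather 3 salt): salt=3 wall=1 window=14
After 20 (gather 3 lead): lead=3 salt=3 wall=1 window=14
After 21 (craft window): lead=3 wall=1 window=18
After 22 (consume 1 wall): lead=3 window=18
After 23 (consume 5 window): lead=3 window=13
After 24 (consume 1 lead): lead=2 window=13
After 25 (consume 2 lead): window=13

Answer: window=13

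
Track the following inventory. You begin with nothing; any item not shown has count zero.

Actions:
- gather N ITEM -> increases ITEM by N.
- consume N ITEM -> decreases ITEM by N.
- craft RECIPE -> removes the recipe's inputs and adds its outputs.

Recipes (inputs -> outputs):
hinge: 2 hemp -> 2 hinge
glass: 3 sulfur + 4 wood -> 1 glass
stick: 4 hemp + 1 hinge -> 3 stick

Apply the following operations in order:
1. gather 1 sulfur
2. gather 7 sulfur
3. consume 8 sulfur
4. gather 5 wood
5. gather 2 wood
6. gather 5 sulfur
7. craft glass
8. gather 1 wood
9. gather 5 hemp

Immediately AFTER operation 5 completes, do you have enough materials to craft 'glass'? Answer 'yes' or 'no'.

After 1 (gather 1 sulfur): sulfur=1
After 2 (gather 7 sulfur): sulfur=8
After 3 (consume 8 sulfur): (empty)
After 4 (gather 5 wood): wood=5
After 5 (gather 2 wood): wood=7

Answer: no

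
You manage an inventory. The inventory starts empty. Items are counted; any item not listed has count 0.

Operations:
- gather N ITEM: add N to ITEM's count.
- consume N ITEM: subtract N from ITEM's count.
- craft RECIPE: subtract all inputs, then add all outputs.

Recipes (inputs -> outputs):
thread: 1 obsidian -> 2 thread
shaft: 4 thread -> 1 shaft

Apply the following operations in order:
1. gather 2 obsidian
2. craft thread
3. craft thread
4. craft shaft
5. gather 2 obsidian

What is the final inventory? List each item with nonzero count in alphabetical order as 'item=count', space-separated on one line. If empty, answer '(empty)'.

After 1 (gather 2 obsidian): obsidian=2
After 2 (craft thread): obsidian=1 thread=2
After 3 (craft thread): thread=4
After 4 (craft shaft): shaft=1
After 5 (gather 2 obsidian): obsidian=2 shaft=1

Answer: obsidian=2 shaft=1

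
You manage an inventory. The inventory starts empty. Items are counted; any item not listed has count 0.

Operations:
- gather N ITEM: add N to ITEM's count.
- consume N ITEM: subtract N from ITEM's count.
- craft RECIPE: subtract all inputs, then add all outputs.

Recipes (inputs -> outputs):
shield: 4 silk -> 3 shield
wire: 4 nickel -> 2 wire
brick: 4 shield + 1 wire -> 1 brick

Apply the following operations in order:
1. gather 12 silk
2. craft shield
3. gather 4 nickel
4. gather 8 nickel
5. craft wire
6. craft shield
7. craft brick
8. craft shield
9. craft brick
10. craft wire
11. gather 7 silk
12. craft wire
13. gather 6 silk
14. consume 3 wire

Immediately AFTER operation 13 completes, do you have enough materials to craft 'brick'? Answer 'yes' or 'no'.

After 1 (gather 12 silk): silk=12
After 2 (craft shield): shield=3 silk=8
After 3 (gather 4 nickel): nickel=4 shield=3 silk=8
After 4 (gather 8 nickel): nickel=12 shield=3 silk=8
After 5 (craft wire): nickel=8 shield=3 silk=8 wire=2
After 6 (craft shield): nickel=8 shield=6 silk=4 wire=2
After 7 (craft brick): brick=1 nickel=8 shield=2 silk=4 wire=1
After 8 (craft shield): brick=1 nickel=8 shield=5 wire=1
After 9 (craft brick): brick=2 nickel=8 shield=1
After 10 (craft wire): brick=2 nickel=4 shield=1 wire=2
After 11 (gather 7 silk): brick=2 nickel=4 shield=1 silk=7 wire=2
After 12 (craft wire): brick=2 shield=1 silk=7 wire=4
After 13 (gather 6 silk): brick=2 shield=1 silk=13 wire=4

Answer: no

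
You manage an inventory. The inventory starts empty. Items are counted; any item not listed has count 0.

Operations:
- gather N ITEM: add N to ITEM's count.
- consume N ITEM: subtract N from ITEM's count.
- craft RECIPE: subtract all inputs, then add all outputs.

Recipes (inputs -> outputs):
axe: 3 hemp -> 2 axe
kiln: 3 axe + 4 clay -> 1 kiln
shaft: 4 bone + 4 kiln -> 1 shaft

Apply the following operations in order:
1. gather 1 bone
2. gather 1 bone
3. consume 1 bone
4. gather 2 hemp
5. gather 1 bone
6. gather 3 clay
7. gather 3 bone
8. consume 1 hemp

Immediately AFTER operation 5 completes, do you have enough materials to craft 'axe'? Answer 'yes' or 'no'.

After 1 (gather 1 bone): bone=1
After 2 (gather 1 bone): bone=2
After 3 (consume 1 bone): bone=1
After 4 (gather 2 hemp): bone=1 hemp=2
After 5 (gather 1 bone): bone=2 hemp=2

Answer: no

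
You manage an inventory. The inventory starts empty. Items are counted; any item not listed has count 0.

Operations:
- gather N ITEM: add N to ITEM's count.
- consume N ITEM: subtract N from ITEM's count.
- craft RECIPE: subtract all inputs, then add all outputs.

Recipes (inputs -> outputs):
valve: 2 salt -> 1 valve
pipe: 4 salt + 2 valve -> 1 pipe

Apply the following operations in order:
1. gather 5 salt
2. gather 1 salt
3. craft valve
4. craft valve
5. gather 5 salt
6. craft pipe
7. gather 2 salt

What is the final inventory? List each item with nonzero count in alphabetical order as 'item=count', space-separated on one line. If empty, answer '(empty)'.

After 1 (gather 5 salt): salt=5
After 2 (gather 1 salt): salt=6
After 3 (craft valve): salt=4 valve=1
After 4 (craft valve): salt=2 valve=2
After 5 (gather 5 salt): salt=7 valve=2
After 6 (craft pipe): pipe=1 salt=3
After 7 (gather 2 salt): pipe=1 salt=5

Answer: pipe=1 salt=5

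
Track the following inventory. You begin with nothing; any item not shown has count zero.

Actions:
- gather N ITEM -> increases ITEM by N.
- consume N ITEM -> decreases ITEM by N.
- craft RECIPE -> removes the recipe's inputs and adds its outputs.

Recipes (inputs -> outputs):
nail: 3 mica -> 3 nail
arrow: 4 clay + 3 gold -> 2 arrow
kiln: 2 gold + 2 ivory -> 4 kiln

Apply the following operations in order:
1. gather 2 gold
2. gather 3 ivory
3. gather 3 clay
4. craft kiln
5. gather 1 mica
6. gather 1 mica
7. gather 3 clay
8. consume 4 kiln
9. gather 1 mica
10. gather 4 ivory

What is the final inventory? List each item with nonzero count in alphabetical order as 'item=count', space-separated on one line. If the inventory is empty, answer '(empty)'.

Answer: clay=6 ivory=5 mica=3

Derivation:
After 1 (gather 2 gold): gold=2
After 2 (gather 3 ivory): gold=2 ivory=3
After 3 (gather 3 clay): clay=3 gold=2 ivory=3
After 4 (craft kiln): clay=3 ivory=1 kiln=4
After 5 (gather 1 mica): clay=3 ivory=1 kiln=4 mica=1
After 6 (gather 1 mica): clay=3 ivory=1 kiln=4 mica=2
After 7 (gather 3 clay): clay=6 ivory=1 kiln=4 mica=2
After 8 (consume 4 kiln): clay=6 ivory=1 mica=2
After 9 (gather 1 mica): clay=6 ivory=1 mica=3
After 10 (gather 4 ivory): clay=6 ivory=5 mica=3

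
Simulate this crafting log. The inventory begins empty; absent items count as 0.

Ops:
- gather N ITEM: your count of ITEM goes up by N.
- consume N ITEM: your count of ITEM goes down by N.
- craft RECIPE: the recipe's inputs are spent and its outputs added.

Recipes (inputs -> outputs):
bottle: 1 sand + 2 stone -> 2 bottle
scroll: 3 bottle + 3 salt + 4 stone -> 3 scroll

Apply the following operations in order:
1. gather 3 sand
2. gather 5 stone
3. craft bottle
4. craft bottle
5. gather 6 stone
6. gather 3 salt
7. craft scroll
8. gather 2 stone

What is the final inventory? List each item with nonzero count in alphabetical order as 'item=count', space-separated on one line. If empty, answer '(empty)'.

Answer: bottle=1 sand=1 scroll=3 stone=5

Derivation:
After 1 (gather 3 sand): sand=3
After 2 (gather 5 stone): sand=3 stone=5
After 3 (craft bottle): bottle=2 sand=2 stone=3
After 4 (craft bottle): bottle=4 sand=1 stone=1
After 5 (gather 6 stone): bottle=4 sand=1 stone=7
After 6 (gather 3 salt): bottle=4 salt=3 sand=1 stone=7
After 7 (craft scroll): bottle=1 sand=1 scroll=3 stone=3
After 8 (gather 2 stone): bottle=1 sand=1 scroll=3 stone=5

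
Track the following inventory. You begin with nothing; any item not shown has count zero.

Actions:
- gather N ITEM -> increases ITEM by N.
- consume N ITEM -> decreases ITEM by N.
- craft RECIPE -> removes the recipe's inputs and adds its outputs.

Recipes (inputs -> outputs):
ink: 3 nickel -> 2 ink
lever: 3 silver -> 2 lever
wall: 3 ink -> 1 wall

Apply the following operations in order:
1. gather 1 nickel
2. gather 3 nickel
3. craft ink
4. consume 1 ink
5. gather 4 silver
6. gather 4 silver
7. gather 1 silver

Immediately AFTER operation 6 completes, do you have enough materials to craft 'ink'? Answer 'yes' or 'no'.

After 1 (gather 1 nickel): nickel=1
After 2 (gather 3 nickel): nickel=4
After 3 (craft ink): ink=2 nickel=1
After 4 (consume 1 ink): ink=1 nickel=1
After 5 (gather 4 silver): ink=1 nickel=1 silver=4
After 6 (gather 4 silver): ink=1 nickel=1 silver=8

Answer: no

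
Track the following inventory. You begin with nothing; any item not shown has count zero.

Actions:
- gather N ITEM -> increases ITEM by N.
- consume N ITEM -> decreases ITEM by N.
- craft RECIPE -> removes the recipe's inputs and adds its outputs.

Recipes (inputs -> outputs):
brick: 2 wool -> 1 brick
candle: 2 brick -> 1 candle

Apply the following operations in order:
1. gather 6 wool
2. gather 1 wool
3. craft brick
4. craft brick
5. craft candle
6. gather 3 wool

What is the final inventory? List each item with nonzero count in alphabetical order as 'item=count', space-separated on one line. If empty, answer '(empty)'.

After 1 (gather 6 wool): wool=6
After 2 (gather 1 wool): wool=7
After 3 (craft brick): brick=1 wool=5
After 4 (craft brick): brick=2 wool=3
After 5 (craft candle): candle=1 wool=3
After 6 (gather 3 wool): candle=1 wool=6

Answer: candle=1 wool=6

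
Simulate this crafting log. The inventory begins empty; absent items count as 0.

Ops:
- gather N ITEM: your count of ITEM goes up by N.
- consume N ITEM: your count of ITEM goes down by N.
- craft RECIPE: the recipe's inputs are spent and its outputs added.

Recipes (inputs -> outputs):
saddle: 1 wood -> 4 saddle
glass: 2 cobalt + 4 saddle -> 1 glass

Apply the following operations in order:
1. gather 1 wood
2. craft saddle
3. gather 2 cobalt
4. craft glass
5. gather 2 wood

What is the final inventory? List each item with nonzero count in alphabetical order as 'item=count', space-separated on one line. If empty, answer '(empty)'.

Answer: glass=1 wood=2

Derivation:
After 1 (gather 1 wood): wood=1
After 2 (craft saddle): saddle=4
After 3 (gather 2 cobalt): cobalt=2 saddle=4
After 4 (craft glass): glass=1
After 5 (gather 2 wood): glass=1 wood=2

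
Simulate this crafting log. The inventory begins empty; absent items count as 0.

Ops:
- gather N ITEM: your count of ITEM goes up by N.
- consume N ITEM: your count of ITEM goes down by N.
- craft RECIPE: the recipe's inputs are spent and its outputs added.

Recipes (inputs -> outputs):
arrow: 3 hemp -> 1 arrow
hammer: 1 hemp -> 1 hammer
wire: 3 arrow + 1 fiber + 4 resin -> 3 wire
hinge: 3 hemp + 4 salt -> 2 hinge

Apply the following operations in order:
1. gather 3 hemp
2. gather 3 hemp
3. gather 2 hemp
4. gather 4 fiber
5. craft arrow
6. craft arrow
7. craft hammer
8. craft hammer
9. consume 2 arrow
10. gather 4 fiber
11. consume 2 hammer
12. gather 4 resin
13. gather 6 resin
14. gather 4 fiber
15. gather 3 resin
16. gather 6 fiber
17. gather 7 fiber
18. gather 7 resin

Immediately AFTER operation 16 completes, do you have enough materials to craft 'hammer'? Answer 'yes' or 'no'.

Answer: no

Derivation:
After 1 (gather 3 hemp): hemp=3
After 2 (gather 3 hemp): hemp=6
After 3 (gather 2 hemp): hemp=8
After 4 (gather 4 fiber): fiber=4 hemp=8
After 5 (craft arrow): arrow=1 fiber=4 hemp=5
After 6 (craft arrow): arrow=2 fiber=4 hemp=2
After 7 (craft hammer): arrow=2 fiber=4 hammer=1 hemp=1
After 8 (craft hammer): arrow=2 fiber=4 hammer=2
After 9 (consume 2 arrow): fiber=4 hammer=2
After 10 (gather 4 fiber): fiber=8 hammer=2
After 11 (consume 2 hammer): fiber=8
After 12 (gather 4 resin): fiber=8 resin=4
After 13 (gather 6 resin): fiber=8 resin=10
After 14 (gather 4 fiber): fiber=12 resin=10
After 15 (gather 3 resin): fiber=12 resin=13
After 16 (gather 6 fiber): fiber=18 resin=13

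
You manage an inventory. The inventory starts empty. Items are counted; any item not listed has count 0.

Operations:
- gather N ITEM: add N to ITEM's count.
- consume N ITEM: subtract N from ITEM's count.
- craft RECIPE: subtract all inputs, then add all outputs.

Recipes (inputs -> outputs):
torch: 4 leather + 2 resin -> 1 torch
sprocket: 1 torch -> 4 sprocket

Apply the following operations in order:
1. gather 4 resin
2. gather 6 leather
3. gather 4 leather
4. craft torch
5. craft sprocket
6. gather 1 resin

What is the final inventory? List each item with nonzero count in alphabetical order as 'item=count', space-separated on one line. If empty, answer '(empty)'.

Answer: leather=6 resin=3 sprocket=4

Derivation:
After 1 (gather 4 resin): resin=4
After 2 (gather 6 leather): leather=6 resin=4
After 3 (gather 4 leather): leather=10 resin=4
After 4 (craft torch): leather=6 resin=2 torch=1
After 5 (craft sprocket): leather=6 resin=2 sprocket=4
After 6 (gather 1 resin): leather=6 resin=3 sprocket=4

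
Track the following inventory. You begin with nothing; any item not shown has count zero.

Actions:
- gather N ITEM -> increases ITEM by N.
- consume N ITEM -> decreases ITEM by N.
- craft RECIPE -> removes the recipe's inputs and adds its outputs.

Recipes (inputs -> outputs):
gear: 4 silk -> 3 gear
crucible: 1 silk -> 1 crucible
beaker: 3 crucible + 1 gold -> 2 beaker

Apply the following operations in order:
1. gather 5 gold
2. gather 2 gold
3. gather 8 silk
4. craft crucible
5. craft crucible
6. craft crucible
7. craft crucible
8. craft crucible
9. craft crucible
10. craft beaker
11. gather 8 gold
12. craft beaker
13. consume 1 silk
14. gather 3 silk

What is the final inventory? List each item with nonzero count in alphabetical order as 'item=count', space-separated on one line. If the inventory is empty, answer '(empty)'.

Answer: beaker=4 gold=13 silk=4

Derivation:
After 1 (gather 5 gold): gold=5
After 2 (gather 2 gold): gold=7
After 3 (gather 8 silk): gold=7 silk=8
After 4 (craft crucible): crucible=1 gold=7 silk=7
After 5 (craft crucible): crucible=2 gold=7 silk=6
After 6 (craft crucible): crucible=3 gold=7 silk=5
After 7 (craft crucible): crucible=4 gold=7 silk=4
After 8 (craft crucible): crucible=5 gold=7 silk=3
After 9 (craft crucible): crucible=6 gold=7 silk=2
After 10 (craft beaker): beaker=2 crucible=3 gold=6 silk=2
After 11 (gather 8 gold): beaker=2 crucible=3 gold=14 silk=2
After 12 (craft beaker): beaker=4 gold=13 silk=2
After 13 (consume 1 silk): beaker=4 gold=13 silk=1
After 14 (gather 3 silk): beaker=4 gold=13 silk=4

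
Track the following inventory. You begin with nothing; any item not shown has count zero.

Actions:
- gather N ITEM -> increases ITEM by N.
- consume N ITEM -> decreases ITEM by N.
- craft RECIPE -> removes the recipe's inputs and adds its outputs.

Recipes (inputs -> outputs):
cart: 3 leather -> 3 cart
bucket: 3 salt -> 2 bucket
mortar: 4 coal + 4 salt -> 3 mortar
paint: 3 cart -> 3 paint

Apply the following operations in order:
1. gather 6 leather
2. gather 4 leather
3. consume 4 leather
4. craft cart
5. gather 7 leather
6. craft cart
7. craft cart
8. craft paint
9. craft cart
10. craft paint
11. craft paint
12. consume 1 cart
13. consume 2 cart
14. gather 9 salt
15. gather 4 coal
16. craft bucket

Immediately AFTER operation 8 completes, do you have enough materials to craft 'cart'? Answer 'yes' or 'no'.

After 1 (gather 6 leather): leather=6
After 2 (gather 4 leather): leather=10
After 3 (consume 4 leather): leather=6
After 4 (craft cart): cart=3 leather=3
After 5 (gather 7 leather): cart=3 leather=10
After 6 (craft cart): cart=6 leather=7
After 7 (craft cart): cart=9 leather=4
After 8 (craft paint): cart=6 leather=4 paint=3

Answer: yes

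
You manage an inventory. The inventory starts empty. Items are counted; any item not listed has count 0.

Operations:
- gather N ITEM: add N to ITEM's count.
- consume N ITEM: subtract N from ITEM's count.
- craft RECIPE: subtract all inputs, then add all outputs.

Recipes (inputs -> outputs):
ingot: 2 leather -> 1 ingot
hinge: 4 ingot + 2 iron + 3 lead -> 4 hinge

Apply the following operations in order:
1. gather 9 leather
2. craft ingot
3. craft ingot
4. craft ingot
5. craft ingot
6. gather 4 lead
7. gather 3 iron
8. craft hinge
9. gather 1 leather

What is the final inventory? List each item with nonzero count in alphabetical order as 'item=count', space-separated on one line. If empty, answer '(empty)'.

After 1 (gather 9 leather): leather=9
After 2 (craft ingot): ingot=1 leather=7
After 3 (craft ingot): ingot=2 leather=5
After 4 (craft ingot): ingot=3 leather=3
After 5 (craft ingot): ingot=4 leather=1
After 6 (gather 4 lead): ingot=4 lead=4 leather=1
After 7 (gather 3 iron): ingot=4 iron=3 lead=4 leather=1
After 8 (craft hinge): hinge=4 iron=1 lead=1 leather=1
After 9 (gather 1 leather): hinge=4 iron=1 lead=1 leather=2

Answer: hinge=4 iron=1 lead=1 leather=2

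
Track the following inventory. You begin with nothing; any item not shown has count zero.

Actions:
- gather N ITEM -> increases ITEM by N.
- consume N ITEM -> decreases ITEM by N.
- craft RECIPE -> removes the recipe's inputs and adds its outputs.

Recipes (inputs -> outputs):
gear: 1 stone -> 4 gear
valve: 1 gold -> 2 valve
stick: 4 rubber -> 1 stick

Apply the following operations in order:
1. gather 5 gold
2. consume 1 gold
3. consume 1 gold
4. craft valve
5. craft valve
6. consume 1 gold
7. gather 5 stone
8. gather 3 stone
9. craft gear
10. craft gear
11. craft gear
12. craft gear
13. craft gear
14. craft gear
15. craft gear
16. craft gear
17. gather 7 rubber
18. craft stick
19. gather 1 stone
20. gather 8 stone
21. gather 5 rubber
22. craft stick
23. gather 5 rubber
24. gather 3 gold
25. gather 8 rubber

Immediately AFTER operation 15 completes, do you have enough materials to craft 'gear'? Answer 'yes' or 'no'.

Answer: yes

Derivation:
After 1 (gather 5 gold): gold=5
After 2 (consume 1 gold): gold=4
After 3 (consume 1 gold): gold=3
After 4 (craft valve): gold=2 valve=2
After 5 (craft valve): gold=1 valve=4
After 6 (consume 1 gold): valve=4
After 7 (gather 5 stone): stone=5 valve=4
After 8 (gather 3 stone): stone=8 valve=4
After 9 (craft gear): gear=4 stone=7 valve=4
After 10 (craft gear): gear=8 stone=6 valve=4
After 11 (craft gear): gear=12 stone=5 valve=4
After 12 (craft gear): gear=16 stone=4 valve=4
After 13 (craft gear): gear=20 stone=3 valve=4
After 14 (craft gear): gear=24 stone=2 valve=4
After 15 (craft gear): gear=28 stone=1 valve=4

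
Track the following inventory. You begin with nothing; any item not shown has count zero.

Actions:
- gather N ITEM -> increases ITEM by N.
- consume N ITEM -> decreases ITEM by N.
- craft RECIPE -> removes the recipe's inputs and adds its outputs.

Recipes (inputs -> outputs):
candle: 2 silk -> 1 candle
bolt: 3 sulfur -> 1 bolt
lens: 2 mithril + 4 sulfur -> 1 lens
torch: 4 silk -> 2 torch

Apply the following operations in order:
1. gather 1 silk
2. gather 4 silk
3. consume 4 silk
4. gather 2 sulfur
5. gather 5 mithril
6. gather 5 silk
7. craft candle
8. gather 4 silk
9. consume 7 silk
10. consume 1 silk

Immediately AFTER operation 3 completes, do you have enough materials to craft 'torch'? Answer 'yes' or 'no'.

Answer: no

Derivation:
After 1 (gather 1 silk): silk=1
After 2 (gather 4 silk): silk=5
After 3 (consume 4 silk): silk=1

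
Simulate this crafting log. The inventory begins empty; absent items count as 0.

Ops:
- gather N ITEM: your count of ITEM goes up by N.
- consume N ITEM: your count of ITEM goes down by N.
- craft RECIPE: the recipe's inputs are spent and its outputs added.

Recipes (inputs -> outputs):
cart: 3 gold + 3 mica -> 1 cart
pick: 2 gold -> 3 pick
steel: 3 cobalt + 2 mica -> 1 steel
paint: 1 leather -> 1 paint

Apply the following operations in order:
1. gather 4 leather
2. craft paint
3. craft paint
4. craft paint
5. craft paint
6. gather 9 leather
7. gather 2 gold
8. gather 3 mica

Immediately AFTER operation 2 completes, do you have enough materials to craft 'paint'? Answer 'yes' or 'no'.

After 1 (gather 4 leather): leather=4
After 2 (craft paint): leather=3 paint=1

Answer: yes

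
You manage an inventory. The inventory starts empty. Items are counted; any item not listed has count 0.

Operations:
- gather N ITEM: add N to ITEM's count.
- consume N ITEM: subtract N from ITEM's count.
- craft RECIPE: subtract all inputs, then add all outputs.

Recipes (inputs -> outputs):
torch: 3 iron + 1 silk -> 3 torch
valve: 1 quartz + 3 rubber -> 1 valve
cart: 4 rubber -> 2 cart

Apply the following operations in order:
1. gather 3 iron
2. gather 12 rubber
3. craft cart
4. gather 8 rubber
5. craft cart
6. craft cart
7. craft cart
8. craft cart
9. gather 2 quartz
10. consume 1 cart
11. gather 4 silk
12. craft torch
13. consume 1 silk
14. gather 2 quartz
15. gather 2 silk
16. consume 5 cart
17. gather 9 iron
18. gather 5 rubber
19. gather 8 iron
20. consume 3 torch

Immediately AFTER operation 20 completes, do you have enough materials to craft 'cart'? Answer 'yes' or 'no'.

After 1 (gather 3 iron): iron=3
After 2 (gather 12 rubber): iron=3 rubber=12
After 3 (craft cart): cart=2 iron=3 rubber=8
After 4 (gather 8 rubber): cart=2 iron=3 rubber=16
After 5 (craft cart): cart=4 iron=3 rubber=12
After 6 (craft cart): cart=6 iron=3 rubber=8
After 7 (craft cart): cart=8 iron=3 rubber=4
After 8 (craft cart): cart=10 iron=3
After 9 (gather 2 quartz): cart=10 iron=3 quartz=2
After 10 (consume 1 cart): cart=9 iron=3 quartz=2
After 11 (gather 4 silk): cart=9 iron=3 quartz=2 silk=4
After 12 (craft torch): cart=9 quartz=2 silk=3 torch=3
After 13 (consume 1 silk): cart=9 quartz=2 silk=2 torch=3
After 14 (gather 2 quartz): cart=9 quartz=4 silk=2 torch=3
After 15 (gather 2 silk): cart=9 quartz=4 silk=4 torch=3
After 16 (consume 5 cart): cart=4 quartz=4 silk=4 torch=3
After 17 (gather 9 iron): cart=4 iron=9 quartz=4 silk=4 torch=3
After 18 (gather 5 rubber): cart=4 iron=9 quartz=4 rubber=5 silk=4 torch=3
After 19 (gather 8 iron): cart=4 iron=17 quartz=4 rubber=5 silk=4 torch=3
After 20 (consume 3 torch): cart=4 iron=17 quartz=4 rubber=5 silk=4

Answer: yes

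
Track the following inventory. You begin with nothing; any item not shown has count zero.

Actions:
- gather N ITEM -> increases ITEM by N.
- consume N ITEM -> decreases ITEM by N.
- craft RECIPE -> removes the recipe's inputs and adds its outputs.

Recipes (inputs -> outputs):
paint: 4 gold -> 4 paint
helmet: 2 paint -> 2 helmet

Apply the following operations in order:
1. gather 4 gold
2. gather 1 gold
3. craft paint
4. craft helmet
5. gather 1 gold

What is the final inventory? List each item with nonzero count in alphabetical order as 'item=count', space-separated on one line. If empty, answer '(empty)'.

Answer: gold=2 helmet=2 paint=2

Derivation:
After 1 (gather 4 gold): gold=4
After 2 (gather 1 gold): gold=5
After 3 (craft paint): gold=1 paint=4
After 4 (craft helmet): gold=1 helmet=2 paint=2
After 5 (gather 1 gold): gold=2 helmet=2 paint=2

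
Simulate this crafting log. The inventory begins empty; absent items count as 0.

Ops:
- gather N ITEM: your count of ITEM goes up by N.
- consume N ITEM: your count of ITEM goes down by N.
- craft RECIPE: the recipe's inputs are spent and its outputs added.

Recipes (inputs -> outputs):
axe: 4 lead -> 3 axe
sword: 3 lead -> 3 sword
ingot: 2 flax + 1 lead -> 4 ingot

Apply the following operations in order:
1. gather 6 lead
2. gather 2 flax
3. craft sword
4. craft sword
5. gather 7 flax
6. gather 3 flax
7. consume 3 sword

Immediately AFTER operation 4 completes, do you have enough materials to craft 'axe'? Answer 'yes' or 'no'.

After 1 (gather 6 lead): lead=6
After 2 (gather 2 flax): flax=2 lead=6
After 3 (craft sword): flax=2 lead=3 sword=3
After 4 (craft sword): flax=2 sword=6

Answer: no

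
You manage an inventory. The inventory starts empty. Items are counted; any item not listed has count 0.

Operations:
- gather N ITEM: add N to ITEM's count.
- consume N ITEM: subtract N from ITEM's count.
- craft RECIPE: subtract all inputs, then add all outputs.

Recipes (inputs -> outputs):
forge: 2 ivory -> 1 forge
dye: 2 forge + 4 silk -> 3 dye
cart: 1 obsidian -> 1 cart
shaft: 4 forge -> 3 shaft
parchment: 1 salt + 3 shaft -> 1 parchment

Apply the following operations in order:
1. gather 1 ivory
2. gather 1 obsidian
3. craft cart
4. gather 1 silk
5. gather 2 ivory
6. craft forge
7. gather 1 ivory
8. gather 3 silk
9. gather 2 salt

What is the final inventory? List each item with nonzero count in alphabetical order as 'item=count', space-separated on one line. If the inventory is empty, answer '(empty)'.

Answer: cart=1 forge=1 ivory=2 salt=2 silk=4

Derivation:
After 1 (gather 1 ivory): ivory=1
After 2 (gather 1 obsidian): ivory=1 obsidian=1
After 3 (craft cart): cart=1 ivory=1
After 4 (gather 1 silk): cart=1 ivory=1 silk=1
After 5 (gather 2 ivory): cart=1 ivory=3 silk=1
After 6 (craft forge): cart=1 forge=1 ivory=1 silk=1
After 7 (gather 1 ivory): cart=1 forge=1 ivory=2 silk=1
After 8 (gather 3 silk): cart=1 forge=1 ivory=2 silk=4
After 9 (gather 2 salt): cart=1 forge=1 ivory=2 salt=2 silk=4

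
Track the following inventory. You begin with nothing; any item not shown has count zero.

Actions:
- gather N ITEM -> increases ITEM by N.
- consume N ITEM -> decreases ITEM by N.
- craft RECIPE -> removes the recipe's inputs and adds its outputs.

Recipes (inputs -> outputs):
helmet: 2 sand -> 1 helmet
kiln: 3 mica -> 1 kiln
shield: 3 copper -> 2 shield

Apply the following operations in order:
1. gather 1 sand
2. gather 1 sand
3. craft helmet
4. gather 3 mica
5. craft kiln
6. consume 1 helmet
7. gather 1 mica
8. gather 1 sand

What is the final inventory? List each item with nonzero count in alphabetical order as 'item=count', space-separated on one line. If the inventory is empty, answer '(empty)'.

After 1 (gather 1 sand): sand=1
After 2 (gather 1 sand): sand=2
After 3 (craft helmet): helmet=1
After 4 (gather 3 mica): helmet=1 mica=3
After 5 (craft kiln): helmet=1 kiln=1
After 6 (consume 1 helmet): kiln=1
After 7 (gather 1 mica): kiln=1 mica=1
After 8 (gather 1 sand): kiln=1 mica=1 sand=1

Answer: kiln=1 mica=1 sand=1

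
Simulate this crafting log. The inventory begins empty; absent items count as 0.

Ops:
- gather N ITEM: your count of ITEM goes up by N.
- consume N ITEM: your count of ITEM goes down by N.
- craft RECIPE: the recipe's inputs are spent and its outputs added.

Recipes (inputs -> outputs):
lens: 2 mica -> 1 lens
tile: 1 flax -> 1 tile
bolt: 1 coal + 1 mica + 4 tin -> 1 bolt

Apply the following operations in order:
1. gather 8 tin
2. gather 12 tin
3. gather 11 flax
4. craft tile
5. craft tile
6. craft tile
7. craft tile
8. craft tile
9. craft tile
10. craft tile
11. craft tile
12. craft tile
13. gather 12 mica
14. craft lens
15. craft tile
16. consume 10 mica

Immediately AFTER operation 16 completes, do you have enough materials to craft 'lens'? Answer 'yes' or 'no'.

After 1 (gather 8 tin): tin=8
After 2 (gather 12 tin): tin=20
After 3 (gather 11 flax): flax=11 tin=20
After 4 (craft tile): flax=10 tile=1 tin=20
After 5 (craft tile): flax=9 tile=2 tin=20
After 6 (craft tile): flax=8 tile=3 tin=20
After 7 (craft tile): flax=7 tile=4 tin=20
After 8 (craft tile): flax=6 tile=5 tin=20
After 9 (craft tile): flax=5 tile=6 tin=20
After 10 (craft tile): flax=4 tile=7 tin=20
After 11 (craft tile): flax=3 tile=8 tin=20
After 12 (craft tile): flax=2 tile=9 tin=20
After 13 (gather 12 mica): flax=2 mica=12 tile=9 tin=20
After 14 (craft lens): flax=2 lens=1 mica=10 tile=9 tin=20
After 15 (craft tile): flax=1 lens=1 mica=10 tile=10 tin=20
After 16 (consume 10 mica): flax=1 lens=1 tile=10 tin=20

Answer: no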